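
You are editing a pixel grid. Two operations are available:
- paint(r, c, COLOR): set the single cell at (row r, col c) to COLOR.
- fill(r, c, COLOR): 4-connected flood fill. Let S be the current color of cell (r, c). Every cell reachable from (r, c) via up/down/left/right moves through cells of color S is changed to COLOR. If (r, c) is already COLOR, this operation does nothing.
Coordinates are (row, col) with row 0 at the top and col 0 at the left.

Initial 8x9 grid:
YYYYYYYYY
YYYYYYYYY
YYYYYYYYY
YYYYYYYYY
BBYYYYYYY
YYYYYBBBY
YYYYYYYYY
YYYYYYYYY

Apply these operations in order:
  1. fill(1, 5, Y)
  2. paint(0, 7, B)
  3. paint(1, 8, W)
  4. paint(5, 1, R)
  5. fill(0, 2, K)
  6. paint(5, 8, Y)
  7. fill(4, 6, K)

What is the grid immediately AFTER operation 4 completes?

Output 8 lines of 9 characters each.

After op 1 fill(1,5,Y) [0 cells changed]:
YYYYYYYYY
YYYYYYYYY
YYYYYYYYY
YYYYYYYYY
BBYYYYYYY
YYYYYBBBY
YYYYYYYYY
YYYYYYYYY
After op 2 paint(0,7,B):
YYYYYYYBY
YYYYYYYYY
YYYYYYYYY
YYYYYYYYY
BBYYYYYYY
YYYYYBBBY
YYYYYYYYY
YYYYYYYYY
After op 3 paint(1,8,W):
YYYYYYYBY
YYYYYYYYW
YYYYYYYYY
YYYYYYYYY
BBYYYYYYY
YYYYYBBBY
YYYYYYYYY
YYYYYYYYY
After op 4 paint(5,1,R):
YYYYYYYBY
YYYYYYYYW
YYYYYYYYY
YYYYYYYYY
BBYYYYYYY
YRYYYBBBY
YYYYYYYYY
YYYYYYYYY

Answer: YYYYYYYBY
YYYYYYYYW
YYYYYYYYY
YYYYYYYYY
BBYYYYYYY
YRYYYBBBY
YYYYYYYYY
YYYYYYYYY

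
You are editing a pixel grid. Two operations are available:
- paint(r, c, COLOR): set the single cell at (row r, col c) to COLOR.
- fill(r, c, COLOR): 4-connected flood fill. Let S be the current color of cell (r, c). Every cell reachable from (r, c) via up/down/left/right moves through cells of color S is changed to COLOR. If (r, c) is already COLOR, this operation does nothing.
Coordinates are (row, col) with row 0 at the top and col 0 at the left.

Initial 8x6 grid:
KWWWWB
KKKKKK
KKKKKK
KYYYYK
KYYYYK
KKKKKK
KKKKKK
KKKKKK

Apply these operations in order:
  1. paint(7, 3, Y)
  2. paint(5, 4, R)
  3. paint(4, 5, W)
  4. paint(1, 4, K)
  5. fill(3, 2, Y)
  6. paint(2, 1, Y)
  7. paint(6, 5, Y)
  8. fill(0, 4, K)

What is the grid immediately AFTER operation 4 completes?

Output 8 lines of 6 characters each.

After op 1 paint(7,3,Y):
KWWWWB
KKKKKK
KKKKKK
KYYYYK
KYYYYK
KKKKKK
KKKKKK
KKKYKK
After op 2 paint(5,4,R):
KWWWWB
KKKKKK
KKKKKK
KYYYYK
KYYYYK
KKKKRK
KKKKKK
KKKYKK
After op 3 paint(4,5,W):
KWWWWB
KKKKKK
KKKKKK
KYYYYK
KYYYYW
KKKKRK
KKKKKK
KKKYKK
After op 4 paint(1,4,K):
KWWWWB
KKKKKK
KKKKKK
KYYYYK
KYYYYW
KKKKRK
KKKKKK
KKKYKK

Answer: KWWWWB
KKKKKK
KKKKKK
KYYYYK
KYYYYW
KKKKRK
KKKKKK
KKKYKK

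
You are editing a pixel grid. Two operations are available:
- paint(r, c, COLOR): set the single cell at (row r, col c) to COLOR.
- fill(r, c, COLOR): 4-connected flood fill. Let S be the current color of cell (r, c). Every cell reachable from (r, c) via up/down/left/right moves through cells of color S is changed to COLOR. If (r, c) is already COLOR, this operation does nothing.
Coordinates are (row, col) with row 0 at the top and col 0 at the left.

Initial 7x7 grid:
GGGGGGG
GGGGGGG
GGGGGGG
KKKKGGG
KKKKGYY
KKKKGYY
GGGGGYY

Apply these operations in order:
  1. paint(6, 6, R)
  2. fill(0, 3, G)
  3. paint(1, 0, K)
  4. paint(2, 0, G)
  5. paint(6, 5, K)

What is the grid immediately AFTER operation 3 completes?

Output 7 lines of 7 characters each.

After op 1 paint(6,6,R):
GGGGGGG
GGGGGGG
GGGGGGG
KKKKGGG
KKKKGYY
KKKKGYY
GGGGGYR
After op 2 fill(0,3,G) [0 cells changed]:
GGGGGGG
GGGGGGG
GGGGGGG
KKKKGGG
KKKKGYY
KKKKGYY
GGGGGYR
After op 3 paint(1,0,K):
GGGGGGG
KGGGGGG
GGGGGGG
KKKKGGG
KKKKGYY
KKKKGYY
GGGGGYR

Answer: GGGGGGG
KGGGGGG
GGGGGGG
KKKKGGG
KKKKGYY
KKKKGYY
GGGGGYR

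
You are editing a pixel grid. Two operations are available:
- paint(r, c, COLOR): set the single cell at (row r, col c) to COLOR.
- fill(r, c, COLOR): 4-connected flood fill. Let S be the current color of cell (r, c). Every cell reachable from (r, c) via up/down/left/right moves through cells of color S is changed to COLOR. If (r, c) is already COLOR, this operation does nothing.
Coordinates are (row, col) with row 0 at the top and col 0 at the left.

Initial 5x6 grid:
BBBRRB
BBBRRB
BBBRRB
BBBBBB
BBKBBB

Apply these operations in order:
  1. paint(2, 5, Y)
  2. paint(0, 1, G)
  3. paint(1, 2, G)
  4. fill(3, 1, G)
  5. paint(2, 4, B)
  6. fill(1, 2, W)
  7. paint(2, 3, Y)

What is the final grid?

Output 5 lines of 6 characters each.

After op 1 paint(2,5,Y):
BBBRRB
BBBRRB
BBBRRY
BBBBBB
BBKBBB
After op 2 paint(0,1,G):
BGBRRB
BBBRRB
BBBRRY
BBBBBB
BBKBBB
After op 3 paint(1,2,G):
BGBRRB
BBGRRB
BBBRRY
BBBBBB
BBKBBB
After op 4 fill(3,1,G) [17 cells changed]:
GGBRRB
GGGRRB
GGGRRY
GGGGGG
GGKGGG
After op 5 paint(2,4,B):
GGBRRB
GGGRRB
GGGRBY
GGGGGG
GGKGGG
After op 6 fill(1,2,W) [19 cells changed]:
WWBRRB
WWWRRB
WWWRBY
WWWWWW
WWKWWW
After op 7 paint(2,3,Y):
WWBRRB
WWWRRB
WWWYBY
WWWWWW
WWKWWW

Answer: WWBRRB
WWWRRB
WWWYBY
WWWWWW
WWKWWW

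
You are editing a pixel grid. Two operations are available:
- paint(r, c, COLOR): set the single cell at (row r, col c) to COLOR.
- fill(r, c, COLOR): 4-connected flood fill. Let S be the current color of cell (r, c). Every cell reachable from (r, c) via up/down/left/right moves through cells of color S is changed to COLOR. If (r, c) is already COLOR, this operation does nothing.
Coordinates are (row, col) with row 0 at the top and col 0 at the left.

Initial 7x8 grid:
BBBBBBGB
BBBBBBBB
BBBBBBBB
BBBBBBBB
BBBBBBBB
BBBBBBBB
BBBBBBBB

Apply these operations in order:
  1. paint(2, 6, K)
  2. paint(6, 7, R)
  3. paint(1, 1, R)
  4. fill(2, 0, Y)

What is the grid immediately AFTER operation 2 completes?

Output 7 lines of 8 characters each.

After op 1 paint(2,6,K):
BBBBBBGB
BBBBBBBB
BBBBBBKB
BBBBBBBB
BBBBBBBB
BBBBBBBB
BBBBBBBB
After op 2 paint(6,7,R):
BBBBBBGB
BBBBBBBB
BBBBBBKB
BBBBBBBB
BBBBBBBB
BBBBBBBB
BBBBBBBR

Answer: BBBBBBGB
BBBBBBBB
BBBBBBKB
BBBBBBBB
BBBBBBBB
BBBBBBBB
BBBBBBBR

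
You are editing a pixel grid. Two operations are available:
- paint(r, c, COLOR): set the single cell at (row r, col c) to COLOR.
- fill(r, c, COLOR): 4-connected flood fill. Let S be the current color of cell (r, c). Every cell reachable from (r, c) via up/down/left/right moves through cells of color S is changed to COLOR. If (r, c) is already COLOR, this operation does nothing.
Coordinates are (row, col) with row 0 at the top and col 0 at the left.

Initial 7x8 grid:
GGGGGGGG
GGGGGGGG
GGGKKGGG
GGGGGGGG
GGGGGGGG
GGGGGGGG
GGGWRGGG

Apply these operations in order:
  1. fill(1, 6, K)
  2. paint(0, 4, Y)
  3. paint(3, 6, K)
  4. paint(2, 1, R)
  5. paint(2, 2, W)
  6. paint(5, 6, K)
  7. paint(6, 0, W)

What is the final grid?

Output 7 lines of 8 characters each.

After op 1 fill(1,6,K) [52 cells changed]:
KKKKKKKK
KKKKKKKK
KKKKKKKK
KKKKKKKK
KKKKKKKK
KKKKKKKK
KKKWRKKK
After op 2 paint(0,4,Y):
KKKKYKKK
KKKKKKKK
KKKKKKKK
KKKKKKKK
KKKKKKKK
KKKKKKKK
KKKWRKKK
After op 3 paint(3,6,K):
KKKKYKKK
KKKKKKKK
KKKKKKKK
KKKKKKKK
KKKKKKKK
KKKKKKKK
KKKWRKKK
After op 4 paint(2,1,R):
KKKKYKKK
KKKKKKKK
KRKKKKKK
KKKKKKKK
KKKKKKKK
KKKKKKKK
KKKWRKKK
After op 5 paint(2,2,W):
KKKKYKKK
KKKKKKKK
KRWKKKKK
KKKKKKKK
KKKKKKKK
KKKKKKKK
KKKWRKKK
After op 6 paint(5,6,K):
KKKKYKKK
KKKKKKKK
KRWKKKKK
KKKKKKKK
KKKKKKKK
KKKKKKKK
KKKWRKKK
After op 7 paint(6,0,W):
KKKKYKKK
KKKKKKKK
KRWKKKKK
KKKKKKKK
KKKKKKKK
KKKKKKKK
WKKWRKKK

Answer: KKKKYKKK
KKKKKKKK
KRWKKKKK
KKKKKKKK
KKKKKKKK
KKKKKKKK
WKKWRKKK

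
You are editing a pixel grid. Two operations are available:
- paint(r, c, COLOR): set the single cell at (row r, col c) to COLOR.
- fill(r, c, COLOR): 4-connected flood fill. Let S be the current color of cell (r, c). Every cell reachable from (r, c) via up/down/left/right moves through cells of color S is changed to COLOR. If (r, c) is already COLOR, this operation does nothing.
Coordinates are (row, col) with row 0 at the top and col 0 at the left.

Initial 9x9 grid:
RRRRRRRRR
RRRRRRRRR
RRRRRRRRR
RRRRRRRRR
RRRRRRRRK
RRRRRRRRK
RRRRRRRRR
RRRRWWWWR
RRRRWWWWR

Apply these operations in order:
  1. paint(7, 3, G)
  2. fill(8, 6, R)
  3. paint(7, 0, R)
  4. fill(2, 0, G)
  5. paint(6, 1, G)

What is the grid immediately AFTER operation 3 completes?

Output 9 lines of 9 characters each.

Answer: RRRRRRRRR
RRRRRRRRR
RRRRRRRRR
RRRRRRRRR
RRRRRRRRK
RRRRRRRRK
RRRRRRRRR
RRRGRRRRR
RRRRRRRRR

Derivation:
After op 1 paint(7,3,G):
RRRRRRRRR
RRRRRRRRR
RRRRRRRRR
RRRRRRRRR
RRRRRRRRK
RRRRRRRRK
RRRRRRRRR
RRRGWWWWR
RRRRWWWWR
After op 2 fill(8,6,R) [8 cells changed]:
RRRRRRRRR
RRRRRRRRR
RRRRRRRRR
RRRRRRRRR
RRRRRRRRK
RRRRRRRRK
RRRRRRRRR
RRRGRRRRR
RRRRRRRRR
After op 3 paint(7,0,R):
RRRRRRRRR
RRRRRRRRR
RRRRRRRRR
RRRRRRRRR
RRRRRRRRK
RRRRRRRRK
RRRRRRRRR
RRRGRRRRR
RRRRRRRRR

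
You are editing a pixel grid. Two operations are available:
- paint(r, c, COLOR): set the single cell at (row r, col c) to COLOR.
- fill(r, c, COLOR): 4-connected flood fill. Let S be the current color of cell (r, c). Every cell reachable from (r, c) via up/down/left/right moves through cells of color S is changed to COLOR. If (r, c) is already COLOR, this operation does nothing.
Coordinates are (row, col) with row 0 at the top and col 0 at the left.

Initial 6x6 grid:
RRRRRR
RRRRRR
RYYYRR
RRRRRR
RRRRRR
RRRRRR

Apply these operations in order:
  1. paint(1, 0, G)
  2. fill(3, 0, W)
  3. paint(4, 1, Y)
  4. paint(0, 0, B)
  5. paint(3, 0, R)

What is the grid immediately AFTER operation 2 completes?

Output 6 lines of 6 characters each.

Answer: WWWWWW
GWWWWW
WYYYWW
WWWWWW
WWWWWW
WWWWWW

Derivation:
After op 1 paint(1,0,G):
RRRRRR
GRRRRR
RYYYRR
RRRRRR
RRRRRR
RRRRRR
After op 2 fill(3,0,W) [32 cells changed]:
WWWWWW
GWWWWW
WYYYWW
WWWWWW
WWWWWW
WWWWWW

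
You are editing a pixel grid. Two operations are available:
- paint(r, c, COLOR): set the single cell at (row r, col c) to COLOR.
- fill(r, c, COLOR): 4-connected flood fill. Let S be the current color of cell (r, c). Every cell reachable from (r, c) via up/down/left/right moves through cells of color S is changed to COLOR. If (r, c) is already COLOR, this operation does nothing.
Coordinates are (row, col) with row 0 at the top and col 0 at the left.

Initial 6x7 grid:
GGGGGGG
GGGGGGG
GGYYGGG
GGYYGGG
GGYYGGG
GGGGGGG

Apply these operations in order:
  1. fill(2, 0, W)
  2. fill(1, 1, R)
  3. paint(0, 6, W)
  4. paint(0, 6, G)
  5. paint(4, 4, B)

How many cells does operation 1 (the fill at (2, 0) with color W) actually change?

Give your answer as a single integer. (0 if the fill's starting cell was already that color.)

After op 1 fill(2,0,W) [36 cells changed]:
WWWWWWW
WWWWWWW
WWYYWWW
WWYYWWW
WWYYWWW
WWWWWWW

Answer: 36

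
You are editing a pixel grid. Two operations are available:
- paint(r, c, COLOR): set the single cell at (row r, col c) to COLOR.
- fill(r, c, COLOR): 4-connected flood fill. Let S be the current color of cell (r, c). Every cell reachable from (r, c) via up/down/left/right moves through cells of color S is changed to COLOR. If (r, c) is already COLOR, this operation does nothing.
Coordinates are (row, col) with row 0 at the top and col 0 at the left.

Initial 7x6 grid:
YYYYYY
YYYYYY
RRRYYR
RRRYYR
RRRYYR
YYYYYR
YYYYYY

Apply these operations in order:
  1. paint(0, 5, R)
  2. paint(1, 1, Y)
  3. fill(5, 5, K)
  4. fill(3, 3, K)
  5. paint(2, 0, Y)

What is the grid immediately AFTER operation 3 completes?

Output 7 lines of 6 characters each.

Answer: YYYYYR
YYYYYY
RRRYYK
RRRYYK
RRRYYK
YYYYYK
YYYYYY

Derivation:
After op 1 paint(0,5,R):
YYYYYR
YYYYYY
RRRYYR
RRRYYR
RRRYYR
YYYYYR
YYYYYY
After op 2 paint(1,1,Y):
YYYYYR
YYYYYY
RRRYYR
RRRYYR
RRRYYR
YYYYYR
YYYYYY
After op 3 fill(5,5,K) [4 cells changed]:
YYYYYR
YYYYYY
RRRYYK
RRRYYK
RRRYYK
YYYYYK
YYYYYY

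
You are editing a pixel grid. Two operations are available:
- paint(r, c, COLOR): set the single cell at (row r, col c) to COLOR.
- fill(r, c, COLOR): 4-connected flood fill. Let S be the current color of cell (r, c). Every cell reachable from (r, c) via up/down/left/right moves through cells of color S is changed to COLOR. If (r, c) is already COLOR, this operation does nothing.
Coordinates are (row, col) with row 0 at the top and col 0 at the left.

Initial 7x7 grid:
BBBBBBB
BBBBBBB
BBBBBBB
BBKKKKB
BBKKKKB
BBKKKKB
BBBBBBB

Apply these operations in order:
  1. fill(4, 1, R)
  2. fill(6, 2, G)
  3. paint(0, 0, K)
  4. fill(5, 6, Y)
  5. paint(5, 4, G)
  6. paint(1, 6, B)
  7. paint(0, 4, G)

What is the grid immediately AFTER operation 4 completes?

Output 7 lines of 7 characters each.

Answer: KYYYYYY
YYYYYYY
YYYYYYY
YYKKKKY
YYKKKKY
YYKKKKY
YYYYYYY

Derivation:
After op 1 fill(4,1,R) [37 cells changed]:
RRRRRRR
RRRRRRR
RRRRRRR
RRKKKKR
RRKKKKR
RRKKKKR
RRRRRRR
After op 2 fill(6,2,G) [37 cells changed]:
GGGGGGG
GGGGGGG
GGGGGGG
GGKKKKG
GGKKKKG
GGKKKKG
GGGGGGG
After op 3 paint(0,0,K):
KGGGGGG
GGGGGGG
GGGGGGG
GGKKKKG
GGKKKKG
GGKKKKG
GGGGGGG
After op 4 fill(5,6,Y) [36 cells changed]:
KYYYYYY
YYYYYYY
YYYYYYY
YYKKKKY
YYKKKKY
YYKKKKY
YYYYYYY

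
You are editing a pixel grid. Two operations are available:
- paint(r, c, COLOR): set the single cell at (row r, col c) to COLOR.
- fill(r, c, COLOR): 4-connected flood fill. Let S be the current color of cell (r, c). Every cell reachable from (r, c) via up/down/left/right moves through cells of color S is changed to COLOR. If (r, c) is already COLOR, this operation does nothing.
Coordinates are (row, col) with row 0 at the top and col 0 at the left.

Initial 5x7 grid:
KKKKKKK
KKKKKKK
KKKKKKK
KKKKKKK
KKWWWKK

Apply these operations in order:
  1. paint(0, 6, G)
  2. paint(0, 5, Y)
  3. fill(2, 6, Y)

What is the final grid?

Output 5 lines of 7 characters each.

Answer: YYYYYYG
YYYYYYY
YYYYYYY
YYYYYYY
YYWWWYY

Derivation:
After op 1 paint(0,6,G):
KKKKKKG
KKKKKKK
KKKKKKK
KKKKKKK
KKWWWKK
After op 2 paint(0,5,Y):
KKKKKYG
KKKKKKK
KKKKKKK
KKKKKKK
KKWWWKK
After op 3 fill(2,6,Y) [30 cells changed]:
YYYYYYG
YYYYYYY
YYYYYYY
YYYYYYY
YYWWWYY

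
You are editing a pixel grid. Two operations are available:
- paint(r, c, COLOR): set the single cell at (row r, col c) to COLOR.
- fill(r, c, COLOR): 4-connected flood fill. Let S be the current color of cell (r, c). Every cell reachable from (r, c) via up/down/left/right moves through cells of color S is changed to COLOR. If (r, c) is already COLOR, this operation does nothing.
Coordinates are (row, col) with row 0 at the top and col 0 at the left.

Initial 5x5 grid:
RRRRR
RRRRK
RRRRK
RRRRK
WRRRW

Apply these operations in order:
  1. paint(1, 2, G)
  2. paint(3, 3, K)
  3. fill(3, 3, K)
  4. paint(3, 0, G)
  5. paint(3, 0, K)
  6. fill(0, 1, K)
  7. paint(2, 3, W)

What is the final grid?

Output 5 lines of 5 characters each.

After op 1 paint(1,2,G):
RRRRR
RRGRK
RRRRK
RRRRK
WRRRW
After op 2 paint(3,3,K):
RRRRR
RRGRK
RRRRK
RRRKK
WRRRW
After op 3 fill(3,3,K) [0 cells changed]:
RRRRR
RRGRK
RRRRK
RRRKK
WRRRW
After op 4 paint(3,0,G):
RRRRR
RRGRK
RRRRK
GRRKK
WRRRW
After op 5 paint(3,0,K):
RRRRR
RRGRK
RRRRK
KRRKK
WRRRW
After op 6 fill(0,1,K) [17 cells changed]:
KKKKK
KKGKK
KKKKK
KKKKK
WKKKW
After op 7 paint(2,3,W):
KKKKK
KKGKK
KKKWK
KKKKK
WKKKW

Answer: KKKKK
KKGKK
KKKWK
KKKKK
WKKKW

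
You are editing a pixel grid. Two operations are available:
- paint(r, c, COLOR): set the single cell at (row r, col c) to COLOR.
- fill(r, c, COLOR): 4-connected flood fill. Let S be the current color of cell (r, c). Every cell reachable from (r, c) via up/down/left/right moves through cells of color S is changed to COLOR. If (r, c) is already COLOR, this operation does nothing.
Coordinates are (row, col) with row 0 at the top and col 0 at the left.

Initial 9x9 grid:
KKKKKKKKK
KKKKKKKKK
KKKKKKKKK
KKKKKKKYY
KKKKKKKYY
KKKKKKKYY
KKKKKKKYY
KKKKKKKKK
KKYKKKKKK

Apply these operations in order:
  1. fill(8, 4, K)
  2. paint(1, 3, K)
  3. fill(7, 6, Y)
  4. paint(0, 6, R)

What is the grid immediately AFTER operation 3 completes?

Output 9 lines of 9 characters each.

After op 1 fill(8,4,K) [0 cells changed]:
KKKKKKKKK
KKKKKKKKK
KKKKKKKKK
KKKKKKKYY
KKKKKKKYY
KKKKKKKYY
KKKKKKKYY
KKKKKKKKK
KKYKKKKKK
After op 2 paint(1,3,K):
KKKKKKKKK
KKKKKKKKK
KKKKKKKKK
KKKKKKKYY
KKKKKKKYY
KKKKKKKYY
KKKKKKKYY
KKKKKKKKK
KKYKKKKKK
After op 3 fill(7,6,Y) [72 cells changed]:
YYYYYYYYY
YYYYYYYYY
YYYYYYYYY
YYYYYYYYY
YYYYYYYYY
YYYYYYYYY
YYYYYYYYY
YYYYYYYYY
YYYYYYYYY

Answer: YYYYYYYYY
YYYYYYYYY
YYYYYYYYY
YYYYYYYYY
YYYYYYYYY
YYYYYYYYY
YYYYYYYYY
YYYYYYYYY
YYYYYYYYY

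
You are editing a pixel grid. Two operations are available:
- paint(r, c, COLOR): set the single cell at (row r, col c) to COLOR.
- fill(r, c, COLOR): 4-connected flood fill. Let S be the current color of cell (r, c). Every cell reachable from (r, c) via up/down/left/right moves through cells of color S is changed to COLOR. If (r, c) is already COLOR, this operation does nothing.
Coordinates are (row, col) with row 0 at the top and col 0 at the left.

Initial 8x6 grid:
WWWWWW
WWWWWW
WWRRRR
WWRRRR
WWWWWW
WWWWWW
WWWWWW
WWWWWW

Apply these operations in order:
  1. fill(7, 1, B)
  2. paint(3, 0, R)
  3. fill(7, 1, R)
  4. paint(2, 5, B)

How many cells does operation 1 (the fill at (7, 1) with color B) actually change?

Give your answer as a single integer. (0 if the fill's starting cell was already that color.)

Answer: 40

Derivation:
After op 1 fill(7,1,B) [40 cells changed]:
BBBBBB
BBBBBB
BBRRRR
BBRRRR
BBBBBB
BBBBBB
BBBBBB
BBBBBB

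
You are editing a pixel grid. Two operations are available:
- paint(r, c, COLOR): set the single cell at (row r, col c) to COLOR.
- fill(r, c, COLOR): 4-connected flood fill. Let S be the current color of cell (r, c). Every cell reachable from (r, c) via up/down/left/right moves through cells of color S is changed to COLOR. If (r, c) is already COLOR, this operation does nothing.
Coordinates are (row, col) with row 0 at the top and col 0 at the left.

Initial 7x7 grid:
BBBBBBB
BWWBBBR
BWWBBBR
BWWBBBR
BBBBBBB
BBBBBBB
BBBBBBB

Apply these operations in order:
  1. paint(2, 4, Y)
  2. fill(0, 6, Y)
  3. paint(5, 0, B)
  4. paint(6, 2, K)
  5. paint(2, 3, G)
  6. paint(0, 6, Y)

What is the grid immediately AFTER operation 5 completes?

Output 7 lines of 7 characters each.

Answer: YYYYYYY
YWWYYYR
YWWGYYR
YWWYYYR
YYYYYYY
BYYYYYY
YYKYYYY

Derivation:
After op 1 paint(2,4,Y):
BBBBBBB
BWWBBBR
BWWBYBR
BWWBBBR
BBBBBBB
BBBBBBB
BBBBBBB
After op 2 fill(0,6,Y) [39 cells changed]:
YYYYYYY
YWWYYYR
YWWYYYR
YWWYYYR
YYYYYYY
YYYYYYY
YYYYYYY
After op 3 paint(5,0,B):
YYYYYYY
YWWYYYR
YWWYYYR
YWWYYYR
YYYYYYY
BYYYYYY
YYYYYYY
After op 4 paint(6,2,K):
YYYYYYY
YWWYYYR
YWWYYYR
YWWYYYR
YYYYYYY
BYYYYYY
YYKYYYY
After op 5 paint(2,3,G):
YYYYYYY
YWWYYYR
YWWGYYR
YWWYYYR
YYYYYYY
BYYYYYY
YYKYYYY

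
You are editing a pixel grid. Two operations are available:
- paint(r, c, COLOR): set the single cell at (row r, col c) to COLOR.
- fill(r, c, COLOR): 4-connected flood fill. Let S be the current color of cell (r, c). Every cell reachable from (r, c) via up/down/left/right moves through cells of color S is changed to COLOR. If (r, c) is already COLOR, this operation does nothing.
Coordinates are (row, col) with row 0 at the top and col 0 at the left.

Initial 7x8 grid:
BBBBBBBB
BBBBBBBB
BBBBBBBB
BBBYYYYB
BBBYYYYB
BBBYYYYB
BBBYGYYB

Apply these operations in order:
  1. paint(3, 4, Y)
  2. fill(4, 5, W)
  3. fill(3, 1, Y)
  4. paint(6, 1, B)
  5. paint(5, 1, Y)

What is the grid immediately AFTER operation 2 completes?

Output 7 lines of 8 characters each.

Answer: BBBBBBBB
BBBBBBBB
BBBBBBBB
BBBWWWWB
BBBWWWWB
BBBWWWWB
BBBWGWWB

Derivation:
After op 1 paint(3,4,Y):
BBBBBBBB
BBBBBBBB
BBBBBBBB
BBBYYYYB
BBBYYYYB
BBBYYYYB
BBBYGYYB
After op 2 fill(4,5,W) [15 cells changed]:
BBBBBBBB
BBBBBBBB
BBBBBBBB
BBBWWWWB
BBBWWWWB
BBBWWWWB
BBBWGWWB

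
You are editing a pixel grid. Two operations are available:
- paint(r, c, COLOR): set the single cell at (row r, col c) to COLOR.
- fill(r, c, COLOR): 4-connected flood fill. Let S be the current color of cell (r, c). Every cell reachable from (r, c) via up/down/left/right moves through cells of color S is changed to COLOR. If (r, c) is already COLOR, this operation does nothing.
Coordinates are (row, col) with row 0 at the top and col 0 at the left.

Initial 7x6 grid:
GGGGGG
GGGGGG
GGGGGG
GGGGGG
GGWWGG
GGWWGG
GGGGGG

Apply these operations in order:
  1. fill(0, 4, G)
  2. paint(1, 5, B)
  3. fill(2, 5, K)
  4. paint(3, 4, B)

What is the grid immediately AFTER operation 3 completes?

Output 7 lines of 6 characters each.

Answer: KKKKKK
KKKKKB
KKKKKK
KKKKKK
KKWWKK
KKWWKK
KKKKKK

Derivation:
After op 1 fill(0,4,G) [0 cells changed]:
GGGGGG
GGGGGG
GGGGGG
GGGGGG
GGWWGG
GGWWGG
GGGGGG
After op 2 paint(1,5,B):
GGGGGG
GGGGGB
GGGGGG
GGGGGG
GGWWGG
GGWWGG
GGGGGG
After op 3 fill(2,5,K) [37 cells changed]:
KKKKKK
KKKKKB
KKKKKK
KKKKKK
KKWWKK
KKWWKK
KKKKKK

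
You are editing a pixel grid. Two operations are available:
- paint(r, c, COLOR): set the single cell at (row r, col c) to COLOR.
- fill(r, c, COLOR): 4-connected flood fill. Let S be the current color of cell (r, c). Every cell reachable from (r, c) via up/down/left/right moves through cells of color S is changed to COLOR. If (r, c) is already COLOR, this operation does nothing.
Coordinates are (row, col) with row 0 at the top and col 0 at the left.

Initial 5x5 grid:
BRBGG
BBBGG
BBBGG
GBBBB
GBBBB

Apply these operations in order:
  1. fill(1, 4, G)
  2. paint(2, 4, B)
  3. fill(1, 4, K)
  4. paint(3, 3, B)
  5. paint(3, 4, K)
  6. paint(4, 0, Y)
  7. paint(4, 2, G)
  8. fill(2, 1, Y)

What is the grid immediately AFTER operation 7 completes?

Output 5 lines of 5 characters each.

After op 1 fill(1,4,G) [0 cells changed]:
BRBGG
BBBGG
BBBGG
GBBBB
GBBBB
After op 2 paint(2,4,B):
BRBGG
BBBGG
BBBGB
GBBBB
GBBBB
After op 3 fill(1,4,K) [5 cells changed]:
BRBKK
BBBKK
BBBKB
GBBBB
GBBBB
After op 4 paint(3,3,B):
BRBKK
BBBKK
BBBKB
GBBBB
GBBBB
After op 5 paint(3,4,K):
BRBKK
BBBKK
BBBKB
GBBBK
GBBBB
After op 6 paint(4,0,Y):
BRBKK
BBBKK
BBBKB
GBBBK
YBBBB
After op 7 paint(4,2,G):
BRBKK
BBBKK
BBBKB
GBBBK
YBGBB

Answer: BRBKK
BBBKK
BBBKB
GBBBK
YBGBB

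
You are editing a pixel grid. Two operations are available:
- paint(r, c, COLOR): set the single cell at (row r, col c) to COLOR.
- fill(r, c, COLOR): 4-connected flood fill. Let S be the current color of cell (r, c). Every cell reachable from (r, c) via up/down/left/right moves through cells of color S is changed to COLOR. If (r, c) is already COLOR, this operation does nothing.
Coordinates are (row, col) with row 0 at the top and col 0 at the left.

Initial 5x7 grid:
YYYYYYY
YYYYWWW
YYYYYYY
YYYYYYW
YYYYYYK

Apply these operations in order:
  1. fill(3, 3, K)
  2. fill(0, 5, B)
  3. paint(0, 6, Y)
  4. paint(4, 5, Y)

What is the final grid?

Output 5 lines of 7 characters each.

Answer: BBBBBBY
BBBBWWW
BBBBBBB
BBBBBBW
BBBBBYB

Derivation:
After op 1 fill(3,3,K) [30 cells changed]:
KKKKKKK
KKKKWWW
KKKKKKK
KKKKKKW
KKKKKKK
After op 2 fill(0,5,B) [31 cells changed]:
BBBBBBB
BBBBWWW
BBBBBBB
BBBBBBW
BBBBBBB
After op 3 paint(0,6,Y):
BBBBBBY
BBBBWWW
BBBBBBB
BBBBBBW
BBBBBBB
After op 4 paint(4,5,Y):
BBBBBBY
BBBBWWW
BBBBBBB
BBBBBBW
BBBBBYB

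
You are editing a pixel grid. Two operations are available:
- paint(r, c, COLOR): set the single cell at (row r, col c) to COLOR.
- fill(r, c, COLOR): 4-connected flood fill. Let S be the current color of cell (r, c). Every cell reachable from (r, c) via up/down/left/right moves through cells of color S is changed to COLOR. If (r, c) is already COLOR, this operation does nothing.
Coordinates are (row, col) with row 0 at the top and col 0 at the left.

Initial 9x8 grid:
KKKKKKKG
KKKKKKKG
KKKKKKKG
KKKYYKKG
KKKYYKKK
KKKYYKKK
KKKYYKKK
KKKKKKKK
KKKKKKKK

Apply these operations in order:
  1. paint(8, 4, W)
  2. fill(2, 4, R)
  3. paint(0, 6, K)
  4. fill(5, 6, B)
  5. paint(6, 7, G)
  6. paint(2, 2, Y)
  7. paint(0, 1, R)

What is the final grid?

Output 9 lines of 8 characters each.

After op 1 paint(8,4,W):
KKKKKKKG
KKKKKKKG
KKKKKKKG
KKKYYKKG
KKKYYKKK
KKKYYKKK
KKKYYKKK
KKKKKKKK
KKKKWKKK
After op 2 fill(2,4,R) [59 cells changed]:
RRRRRRRG
RRRRRRRG
RRRRRRRG
RRRYYRRG
RRRYYRRR
RRRYYRRR
RRRYYRRR
RRRRRRRR
RRRRWRRR
After op 3 paint(0,6,K):
RRRRRRKG
RRRRRRRG
RRRRRRRG
RRRYYRRG
RRRYYRRR
RRRYYRRR
RRRYYRRR
RRRRRRRR
RRRRWRRR
After op 4 fill(5,6,B) [58 cells changed]:
BBBBBBKG
BBBBBBBG
BBBBBBBG
BBBYYBBG
BBBYYBBB
BBBYYBBB
BBBYYBBB
BBBBBBBB
BBBBWBBB
After op 5 paint(6,7,G):
BBBBBBKG
BBBBBBBG
BBBBBBBG
BBBYYBBG
BBBYYBBB
BBBYYBBB
BBBYYBBG
BBBBBBBB
BBBBWBBB
After op 6 paint(2,2,Y):
BBBBBBKG
BBBBBBBG
BBYBBBBG
BBBYYBBG
BBBYYBBB
BBBYYBBB
BBBYYBBG
BBBBBBBB
BBBBWBBB
After op 7 paint(0,1,R):
BRBBBBKG
BBBBBBBG
BBYBBBBG
BBBYYBBG
BBBYYBBB
BBBYYBBB
BBBYYBBG
BBBBBBBB
BBBBWBBB

Answer: BRBBBBKG
BBBBBBBG
BBYBBBBG
BBBYYBBG
BBBYYBBB
BBBYYBBB
BBBYYBBG
BBBBBBBB
BBBBWBBB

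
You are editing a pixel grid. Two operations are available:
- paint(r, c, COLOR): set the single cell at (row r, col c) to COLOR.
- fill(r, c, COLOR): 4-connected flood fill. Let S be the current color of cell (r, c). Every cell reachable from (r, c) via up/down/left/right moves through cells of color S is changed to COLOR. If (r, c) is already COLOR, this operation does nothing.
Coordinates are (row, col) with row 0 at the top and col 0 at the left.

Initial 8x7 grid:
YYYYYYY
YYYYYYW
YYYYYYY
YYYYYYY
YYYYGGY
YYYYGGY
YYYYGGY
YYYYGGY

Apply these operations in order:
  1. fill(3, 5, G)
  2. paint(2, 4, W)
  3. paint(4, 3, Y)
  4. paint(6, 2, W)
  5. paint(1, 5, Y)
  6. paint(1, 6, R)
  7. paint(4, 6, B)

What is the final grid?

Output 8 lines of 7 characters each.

Answer: GGGGGGG
GGGGGYR
GGGGWGG
GGGGGGG
GGGYGGB
GGGGGGG
GGWGGGG
GGGGGGG

Derivation:
After op 1 fill(3,5,G) [47 cells changed]:
GGGGGGG
GGGGGGW
GGGGGGG
GGGGGGG
GGGGGGG
GGGGGGG
GGGGGGG
GGGGGGG
After op 2 paint(2,4,W):
GGGGGGG
GGGGGGW
GGGGWGG
GGGGGGG
GGGGGGG
GGGGGGG
GGGGGGG
GGGGGGG
After op 3 paint(4,3,Y):
GGGGGGG
GGGGGGW
GGGGWGG
GGGGGGG
GGGYGGG
GGGGGGG
GGGGGGG
GGGGGGG
After op 4 paint(6,2,W):
GGGGGGG
GGGGGGW
GGGGWGG
GGGGGGG
GGGYGGG
GGGGGGG
GGWGGGG
GGGGGGG
After op 5 paint(1,5,Y):
GGGGGGG
GGGGGYW
GGGGWGG
GGGGGGG
GGGYGGG
GGGGGGG
GGWGGGG
GGGGGGG
After op 6 paint(1,6,R):
GGGGGGG
GGGGGYR
GGGGWGG
GGGGGGG
GGGYGGG
GGGGGGG
GGWGGGG
GGGGGGG
After op 7 paint(4,6,B):
GGGGGGG
GGGGGYR
GGGGWGG
GGGGGGG
GGGYGGB
GGGGGGG
GGWGGGG
GGGGGGG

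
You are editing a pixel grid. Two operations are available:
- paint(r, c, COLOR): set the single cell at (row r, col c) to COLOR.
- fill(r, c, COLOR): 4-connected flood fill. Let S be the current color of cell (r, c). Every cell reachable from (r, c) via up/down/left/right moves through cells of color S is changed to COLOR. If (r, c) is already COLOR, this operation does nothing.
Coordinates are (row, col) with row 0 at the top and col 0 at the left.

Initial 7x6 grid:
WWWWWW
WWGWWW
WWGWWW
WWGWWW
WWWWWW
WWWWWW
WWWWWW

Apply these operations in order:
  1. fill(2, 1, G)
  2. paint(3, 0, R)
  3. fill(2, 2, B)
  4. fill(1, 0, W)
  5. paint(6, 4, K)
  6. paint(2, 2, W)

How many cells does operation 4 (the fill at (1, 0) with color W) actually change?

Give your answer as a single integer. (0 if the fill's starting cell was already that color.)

After op 1 fill(2,1,G) [39 cells changed]:
GGGGGG
GGGGGG
GGGGGG
GGGGGG
GGGGGG
GGGGGG
GGGGGG
After op 2 paint(3,0,R):
GGGGGG
GGGGGG
GGGGGG
RGGGGG
GGGGGG
GGGGGG
GGGGGG
After op 3 fill(2,2,B) [41 cells changed]:
BBBBBB
BBBBBB
BBBBBB
RBBBBB
BBBBBB
BBBBBB
BBBBBB
After op 4 fill(1,0,W) [41 cells changed]:
WWWWWW
WWWWWW
WWWWWW
RWWWWW
WWWWWW
WWWWWW
WWWWWW

Answer: 41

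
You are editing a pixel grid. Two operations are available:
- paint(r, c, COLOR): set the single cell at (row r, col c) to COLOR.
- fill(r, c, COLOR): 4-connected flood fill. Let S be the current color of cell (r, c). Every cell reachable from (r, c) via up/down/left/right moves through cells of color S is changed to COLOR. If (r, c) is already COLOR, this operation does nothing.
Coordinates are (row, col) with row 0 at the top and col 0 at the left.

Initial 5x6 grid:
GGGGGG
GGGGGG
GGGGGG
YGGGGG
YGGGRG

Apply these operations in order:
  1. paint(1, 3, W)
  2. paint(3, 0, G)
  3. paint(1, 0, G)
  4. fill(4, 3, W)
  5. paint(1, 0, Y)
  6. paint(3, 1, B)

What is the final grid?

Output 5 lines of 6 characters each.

After op 1 paint(1,3,W):
GGGGGG
GGGWGG
GGGGGG
YGGGGG
YGGGRG
After op 2 paint(3,0,G):
GGGGGG
GGGWGG
GGGGGG
GGGGGG
YGGGRG
After op 3 paint(1,0,G):
GGGGGG
GGGWGG
GGGGGG
GGGGGG
YGGGRG
After op 4 fill(4,3,W) [27 cells changed]:
WWWWWW
WWWWWW
WWWWWW
WWWWWW
YWWWRW
After op 5 paint(1,0,Y):
WWWWWW
YWWWWW
WWWWWW
WWWWWW
YWWWRW
After op 6 paint(3,1,B):
WWWWWW
YWWWWW
WWWWWW
WBWWWW
YWWWRW

Answer: WWWWWW
YWWWWW
WWWWWW
WBWWWW
YWWWRW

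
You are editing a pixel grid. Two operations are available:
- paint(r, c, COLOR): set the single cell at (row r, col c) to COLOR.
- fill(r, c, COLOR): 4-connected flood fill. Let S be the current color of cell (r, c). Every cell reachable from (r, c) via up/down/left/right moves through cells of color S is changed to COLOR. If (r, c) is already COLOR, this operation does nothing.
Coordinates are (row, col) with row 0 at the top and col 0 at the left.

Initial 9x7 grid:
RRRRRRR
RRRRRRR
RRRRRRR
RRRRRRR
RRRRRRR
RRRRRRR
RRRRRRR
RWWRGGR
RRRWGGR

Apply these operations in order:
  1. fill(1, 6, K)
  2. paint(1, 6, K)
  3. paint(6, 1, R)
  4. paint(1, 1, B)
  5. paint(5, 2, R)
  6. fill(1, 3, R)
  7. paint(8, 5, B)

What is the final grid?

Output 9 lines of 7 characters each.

Answer: RRRRRRR
RBRRRRR
RRRRRRR
RRRRRRR
RRRRRRR
RRRRRRR
RRRRRRR
RWWRGGR
RRRWGBR

Derivation:
After op 1 fill(1,6,K) [56 cells changed]:
KKKKKKK
KKKKKKK
KKKKKKK
KKKKKKK
KKKKKKK
KKKKKKK
KKKKKKK
KWWKGGK
KKKWGGK
After op 2 paint(1,6,K):
KKKKKKK
KKKKKKK
KKKKKKK
KKKKKKK
KKKKKKK
KKKKKKK
KKKKKKK
KWWKGGK
KKKWGGK
After op 3 paint(6,1,R):
KKKKKKK
KKKKKKK
KKKKKKK
KKKKKKK
KKKKKKK
KKKKKKK
KRKKKKK
KWWKGGK
KKKWGGK
After op 4 paint(1,1,B):
KKKKKKK
KBKKKKK
KKKKKKK
KKKKKKK
KKKKKKK
KKKKKKK
KRKKKKK
KWWKGGK
KKKWGGK
After op 5 paint(5,2,R):
KKKKKKK
KBKKKKK
KKKKKKK
KKKKKKK
KKKKKKK
KKRKKKK
KRKKKKK
KWWKGGK
KKKWGGK
After op 6 fill(1,3,R) [53 cells changed]:
RRRRRRR
RBRRRRR
RRRRRRR
RRRRRRR
RRRRRRR
RRRRRRR
RRRRRRR
RWWRGGR
RRRWGGR
After op 7 paint(8,5,B):
RRRRRRR
RBRRRRR
RRRRRRR
RRRRRRR
RRRRRRR
RRRRRRR
RRRRRRR
RWWRGGR
RRRWGBR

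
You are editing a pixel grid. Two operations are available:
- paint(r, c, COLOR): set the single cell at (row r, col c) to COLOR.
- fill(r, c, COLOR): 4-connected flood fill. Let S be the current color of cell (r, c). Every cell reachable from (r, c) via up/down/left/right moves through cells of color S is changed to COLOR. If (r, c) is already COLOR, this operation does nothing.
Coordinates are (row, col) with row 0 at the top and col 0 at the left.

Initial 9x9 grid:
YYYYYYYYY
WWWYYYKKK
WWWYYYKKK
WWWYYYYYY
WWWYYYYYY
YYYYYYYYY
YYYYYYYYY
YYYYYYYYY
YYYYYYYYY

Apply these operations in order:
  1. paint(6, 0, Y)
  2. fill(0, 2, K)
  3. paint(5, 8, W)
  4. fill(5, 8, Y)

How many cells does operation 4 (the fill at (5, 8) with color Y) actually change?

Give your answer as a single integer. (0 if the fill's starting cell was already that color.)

After op 1 paint(6,0,Y):
YYYYYYYYY
WWWYYYKKK
WWWYYYKKK
WWWYYYYYY
WWWYYYYYY
YYYYYYYYY
YYYYYYYYY
YYYYYYYYY
YYYYYYYYY
After op 2 fill(0,2,K) [63 cells changed]:
KKKKKKKKK
WWWKKKKKK
WWWKKKKKK
WWWKKKKKK
WWWKKKKKK
KKKKKKKKK
KKKKKKKKK
KKKKKKKKK
KKKKKKKKK
After op 3 paint(5,8,W):
KKKKKKKKK
WWWKKKKKK
WWWKKKKKK
WWWKKKKKK
WWWKKKKKK
KKKKKKKKW
KKKKKKKKK
KKKKKKKKK
KKKKKKKKK
After op 4 fill(5,8,Y) [1 cells changed]:
KKKKKKKKK
WWWKKKKKK
WWWKKKKKK
WWWKKKKKK
WWWKKKKKK
KKKKKKKKY
KKKKKKKKK
KKKKKKKKK
KKKKKKKKK

Answer: 1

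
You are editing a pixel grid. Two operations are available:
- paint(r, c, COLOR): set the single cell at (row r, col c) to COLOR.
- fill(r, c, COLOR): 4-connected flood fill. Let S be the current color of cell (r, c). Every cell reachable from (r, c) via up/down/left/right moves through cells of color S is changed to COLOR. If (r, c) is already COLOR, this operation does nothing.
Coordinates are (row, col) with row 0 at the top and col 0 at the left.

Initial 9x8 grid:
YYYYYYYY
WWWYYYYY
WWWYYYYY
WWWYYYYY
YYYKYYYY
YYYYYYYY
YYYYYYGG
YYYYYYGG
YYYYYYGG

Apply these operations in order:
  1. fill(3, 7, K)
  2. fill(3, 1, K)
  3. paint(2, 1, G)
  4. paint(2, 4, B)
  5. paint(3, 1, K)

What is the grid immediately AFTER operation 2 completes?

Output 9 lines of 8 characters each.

After op 1 fill(3,7,K) [56 cells changed]:
KKKKKKKK
WWWKKKKK
WWWKKKKK
WWWKKKKK
KKKKKKKK
KKKKKKKK
KKKKKKGG
KKKKKKGG
KKKKKKGG
After op 2 fill(3,1,K) [9 cells changed]:
KKKKKKKK
KKKKKKKK
KKKKKKKK
KKKKKKKK
KKKKKKKK
KKKKKKKK
KKKKKKGG
KKKKKKGG
KKKKKKGG

Answer: KKKKKKKK
KKKKKKKK
KKKKKKKK
KKKKKKKK
KKKKKKKK
KKKKKKKK
KKKKKKGG
KKKKKKGG
KKKKKKGG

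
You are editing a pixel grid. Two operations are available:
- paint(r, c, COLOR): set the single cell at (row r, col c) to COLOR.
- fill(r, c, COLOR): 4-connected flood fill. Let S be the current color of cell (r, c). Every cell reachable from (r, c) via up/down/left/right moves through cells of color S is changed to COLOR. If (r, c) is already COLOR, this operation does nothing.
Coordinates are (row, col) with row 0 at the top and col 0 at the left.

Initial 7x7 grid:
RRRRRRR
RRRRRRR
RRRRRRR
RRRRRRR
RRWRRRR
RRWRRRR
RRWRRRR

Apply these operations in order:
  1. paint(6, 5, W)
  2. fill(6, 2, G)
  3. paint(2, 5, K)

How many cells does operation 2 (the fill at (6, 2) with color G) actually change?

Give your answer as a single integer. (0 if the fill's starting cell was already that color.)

After op 1 paint(6,5,W):
RRRRRRR
RRRRRRR
RRRRRRR
RRRRRRR
RRWRRRR
RRWRRRR
RRWRRWR
After op 2 fill(6,2,G) [3 cells changed]:
RRRRRRR
RRRRRRR
RRRRRRR
RRRRRRR
RRGRRRR
RRGRRRR
RRGRRWR

Answer: 3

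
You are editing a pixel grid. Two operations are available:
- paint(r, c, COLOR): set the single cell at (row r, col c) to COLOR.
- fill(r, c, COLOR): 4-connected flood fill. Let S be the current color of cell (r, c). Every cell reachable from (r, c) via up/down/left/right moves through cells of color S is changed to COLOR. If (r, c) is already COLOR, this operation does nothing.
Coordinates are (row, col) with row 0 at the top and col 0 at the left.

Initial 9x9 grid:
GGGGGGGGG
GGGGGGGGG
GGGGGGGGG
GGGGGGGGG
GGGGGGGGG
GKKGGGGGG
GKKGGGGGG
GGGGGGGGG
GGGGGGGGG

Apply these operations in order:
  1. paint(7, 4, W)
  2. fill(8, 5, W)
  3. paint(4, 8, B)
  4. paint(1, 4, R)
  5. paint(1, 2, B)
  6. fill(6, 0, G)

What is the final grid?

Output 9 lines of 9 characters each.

After op 1 paint(7,4,W):
GGGGGGGGG
GGGGGGGGG
GGGGGGGGG
GGGGGGGGG
GGGGGGGGG
GKKGGGGGG
GKKGGGGGG
GGGGWGGGG
GGGGGGGGG
After op 2 fill(8,5,W) [76 cells changed]:
WWWWWWWWW
WWWWWWWWW
WWWWWWWWW
WWWWWWWWW
WWWWWWWWW
WKKWWWWWW
WKKWWWWWW
WWWWWWWWW
WWWWWWWWW
After op 3 paint(4,8,B):
WWWWWWWWW
WWWWWWWWW
WWWWWWWWW
WWWWWWWWW
WWWWWWWWB
WKKWWWWWW
WKKWWWWWW
WWWWWWWWW
WWWWWWWWW
After op 4 paint(1,4,R):
WWWWWWWWW
WWWWRWWWW
WWWWWWWWW
WWWWWWWWW
WWWWWWWWB
WKKWWWWWW
WKKWWWWWW
WWWWWWWWW
WWWWWWWWW
After op 5 paint(1,2,B):
WWWWWWWWW
WWBWRWWWW
WWWWWWWWW
WWWWWWWWW
WWWWWWWWB
WKKWWWWWW
WKKWWWWWW
WWWWWWWWW
WWWWWWWWW
After op 6 fill(6,0,G) [74 cells changed]:
GGGGGGGGG
GGBGRGGGG
GGGGGGGGG
GGGGGGGGG
GGGGGGGGB
GKKGGGGGG
GKKGGGGGG
GGGGGGGGG
GGGGGGGGG

Answer: GGGGGGGGG
GGBGRGGGG
GGGGGGGGG
GGGGGGGGG
GGGGGGGGB
GKKGGGGGG
GKKGGGGGG
GGGGGGGGG
GGGGGGGGG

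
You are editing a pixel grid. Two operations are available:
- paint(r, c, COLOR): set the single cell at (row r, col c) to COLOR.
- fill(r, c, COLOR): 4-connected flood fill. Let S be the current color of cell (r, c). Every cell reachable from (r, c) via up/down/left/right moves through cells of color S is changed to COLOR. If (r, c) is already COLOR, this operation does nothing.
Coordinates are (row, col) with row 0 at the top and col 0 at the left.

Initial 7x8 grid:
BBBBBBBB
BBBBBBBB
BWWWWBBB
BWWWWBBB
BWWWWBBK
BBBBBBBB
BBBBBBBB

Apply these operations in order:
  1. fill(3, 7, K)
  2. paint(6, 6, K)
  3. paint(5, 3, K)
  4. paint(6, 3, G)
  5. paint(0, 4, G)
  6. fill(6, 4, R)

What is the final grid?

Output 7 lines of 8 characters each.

After op 1 fill(3,7,K) [43 cells changed]:
KKKKKKKK
KKKKKKKK
KWWWWKKK
KWWWWKKK
KWWWWKKK
KKKKKKKK
KKKKKKKK
After op 2 paint(6,6,K):
KKKKKKKK
KKKKKKKK
KWWWWKKK
KWWWWKKK
KWWWWKKK
KKKKKKKK
KKKKKKKK
After op 3 paint(5,3,K):
KKKKKKKK
KKKKKKKK
KWWWWKKK
KWWWWKKK
KWWWWKKK
KKKKKKKK
KKKKKKKK
After op 4 paint(6,3,G):
KKKKKKKK
KKKKKKKK
KWWWWKKK
KWWWWKKK
KWWWWKKK
KKKKKKKK
KKKGKKKK
After op 5 paint(0,4,G):
KKKKGKKK
KKKKKKKK
KWWWWKKK
KWWWWKKK
KWWWWKKK
KKKKKKKK
KKKGKKKK
After op 6 fill(6,4,R) [42 cells changed]:
RRRRGRRR
RRRRRRRR
RWWWWRRR
RWWWWRRR
RWWWWRRR
RRRRRRRR
RRRGRRRR

Answer: RRRRGRRR
RRRRRRRR
RWWWWRRR
RWWWWRRR
RWWWWRRR
RRRRRRRR
RRRGRRRR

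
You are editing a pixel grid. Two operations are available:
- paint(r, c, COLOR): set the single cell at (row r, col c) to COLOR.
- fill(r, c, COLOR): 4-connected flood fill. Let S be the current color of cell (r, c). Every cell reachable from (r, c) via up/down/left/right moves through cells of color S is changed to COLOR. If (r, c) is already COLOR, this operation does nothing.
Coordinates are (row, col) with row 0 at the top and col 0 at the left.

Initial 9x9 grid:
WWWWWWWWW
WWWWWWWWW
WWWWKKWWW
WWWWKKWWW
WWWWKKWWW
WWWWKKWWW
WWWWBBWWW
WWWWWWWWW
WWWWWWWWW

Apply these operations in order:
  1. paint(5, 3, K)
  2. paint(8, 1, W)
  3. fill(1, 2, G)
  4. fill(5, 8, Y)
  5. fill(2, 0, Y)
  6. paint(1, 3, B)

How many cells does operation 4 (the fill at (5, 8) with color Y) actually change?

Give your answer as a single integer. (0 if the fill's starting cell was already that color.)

After op 1 paint(5,3,K):
WWWWWWWWW
WWWWWWWWW
WWWWKKWWW
WWWWKKWWW
WWWWKKWWW
WWWKKKWWW
WWWWBBWWW
WWWWWWWWW
WWWWWWWWW
After op 2 paint(8,1,W):
WWWWWWWWW
WWWWWWWWW
WWWWKKWWW
WWWWKKWWW
WWWWKKWWW
WWWKKKWWW
WWWWBBWWW
WWWWWWWWW
WWWWWWWWW
After op 3 fill(1,2,G) [70 cells changed]:
GGGGGGGGG
GGGGGGGGG
GGGGKKGGG
GGGGKKGGG
GGGGKKGGG
GGGKKKGGG
GGGGBBGGG
GGGGGGGGG
GGGGGGGGG
After op 4 fill(5,8,Y) [70 cells changed]:
YYYYYYYYY
YYYYYYYYY
YYYYKKYYY
YYYYKKYYY
YYYYKKYYY
YYYKKKYYY
YYYYBBYYY
YYYYYYYYY
YYYYYYYYY

Answer: 70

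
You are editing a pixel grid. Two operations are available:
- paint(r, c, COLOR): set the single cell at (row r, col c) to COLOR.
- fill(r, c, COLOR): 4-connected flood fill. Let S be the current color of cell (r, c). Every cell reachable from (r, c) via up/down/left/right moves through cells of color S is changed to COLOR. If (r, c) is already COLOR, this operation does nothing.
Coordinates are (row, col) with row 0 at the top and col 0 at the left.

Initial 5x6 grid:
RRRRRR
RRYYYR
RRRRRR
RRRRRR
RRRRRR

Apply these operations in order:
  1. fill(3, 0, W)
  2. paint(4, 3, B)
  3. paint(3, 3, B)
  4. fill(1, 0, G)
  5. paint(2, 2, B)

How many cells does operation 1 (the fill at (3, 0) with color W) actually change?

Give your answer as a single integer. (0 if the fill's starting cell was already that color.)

After op 1 fill(3,0,W) [27 cells changed]:
WWWWWW
WWYYYW
WWWWWW
WWWWWW
WWWWWW

Answer: 27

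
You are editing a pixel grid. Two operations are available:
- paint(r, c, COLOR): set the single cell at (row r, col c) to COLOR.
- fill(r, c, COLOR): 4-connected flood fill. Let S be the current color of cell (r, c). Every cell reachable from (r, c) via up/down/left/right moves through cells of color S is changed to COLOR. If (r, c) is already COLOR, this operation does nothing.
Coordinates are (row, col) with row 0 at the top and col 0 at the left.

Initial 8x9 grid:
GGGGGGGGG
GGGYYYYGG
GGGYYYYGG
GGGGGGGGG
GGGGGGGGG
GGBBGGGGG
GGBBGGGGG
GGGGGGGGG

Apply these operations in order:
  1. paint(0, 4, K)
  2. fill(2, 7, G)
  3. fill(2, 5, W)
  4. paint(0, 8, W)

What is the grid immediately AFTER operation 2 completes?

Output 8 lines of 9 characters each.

Answer: GGGGKGGGG
GGGYYYYGG
GGGYYYYGG
GGGGGGGGG
GGGGGGGGG
GGBBGGGGG
GGBBGGGGG
GGGGGGGGG

Derivation:
After op 1 paint(0,4,K):
GGGGKGGGG
GGGYYYYGG
GGGYYYYGG
GGGGGGGGG
GGGGGGGGG
GGBBGGGGG
GGBBGGGGG
GGGGGGGGG
After op 2 fill(2,7,G) [0 cells changed]:
GGGGKGGGG
GGGYYYYGG
GGGYYYYGG
GGGGGGGGG
GGGGGGGGG
GGBBGGGGG
GGBBGGGGG
GGGGGGGGG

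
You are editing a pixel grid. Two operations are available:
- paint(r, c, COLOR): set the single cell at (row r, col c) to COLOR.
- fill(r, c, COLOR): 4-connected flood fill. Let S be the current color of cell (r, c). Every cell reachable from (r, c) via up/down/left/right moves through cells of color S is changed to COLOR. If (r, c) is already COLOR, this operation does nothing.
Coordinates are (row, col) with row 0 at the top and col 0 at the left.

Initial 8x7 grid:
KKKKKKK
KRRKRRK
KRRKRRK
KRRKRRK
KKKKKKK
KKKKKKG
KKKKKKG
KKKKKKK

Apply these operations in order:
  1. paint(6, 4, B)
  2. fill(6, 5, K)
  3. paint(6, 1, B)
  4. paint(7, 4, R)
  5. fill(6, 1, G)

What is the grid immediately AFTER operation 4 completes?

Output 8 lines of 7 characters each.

Answer: KKKKKKK
KRRKRRK
KRRKRRK
KRRKRRK
KKKKKKK
KKKKKKG
KBKKBKG
KKKKRKK

Derivation:
After op 1 paint(6,4,B):
KKKKKKK
KRRKRRK
KRRKRRK
KRRKRRK
KKKKKKK
KKKKKKG
KKKKBKG
KKKKKKK
After op 2 fill(6,5,K) [0 cells changed]:
KKKKKKK
KRRKRRK
KRRKRRK
KRRKRRK
KKKKKKK
KKKKKKG
KKKKBKG
KKKKKKK
After op 3 paint(6,1,B):
KKKKKKK
KRRKRRK
KRRKRRK
KRRKRRK
KKKKKKK
KKKKKKG
KBKKBKG
KKKKKKK
After op 4 paint(7,4,R):
KKKKKKK
KRRKRRK
KRRKRRK
KRRKRRK
KKKKKKK
KKKKKKG
KBKKBKG
KKKKRKK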